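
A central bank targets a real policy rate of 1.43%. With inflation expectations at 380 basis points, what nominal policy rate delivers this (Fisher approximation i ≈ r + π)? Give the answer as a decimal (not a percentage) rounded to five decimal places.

0.05230

i ≈ r + π = 1.43% + 3.8% = 0.05230.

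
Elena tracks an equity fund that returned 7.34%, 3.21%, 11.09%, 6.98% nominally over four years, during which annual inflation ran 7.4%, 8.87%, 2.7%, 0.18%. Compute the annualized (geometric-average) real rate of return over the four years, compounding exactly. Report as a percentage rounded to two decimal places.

Compound the nominal returns: 1.0734 × 1.0321 × 1.1109 × 1.0698 = 1.31662146.
Compound inflation: 1.0740 × 1.0887 × 1.0270 × 1.0018 = 1.20299542.
Deflate: 1.31662146 / 1.20299542 = 1.09445259.
Annualized real rate = 1.09445259^(1/4) − 1 = 2.2820% → 2.28%.

2.28%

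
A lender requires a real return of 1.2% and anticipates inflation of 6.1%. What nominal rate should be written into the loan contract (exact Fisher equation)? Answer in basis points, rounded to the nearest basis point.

(1 + i) = (1 + r)(1 + π) = 1.01200 × 1.06100 = 1.073732
i = 1.073732 − 1, so the required nominal rate is 737 basis points.

737 basis points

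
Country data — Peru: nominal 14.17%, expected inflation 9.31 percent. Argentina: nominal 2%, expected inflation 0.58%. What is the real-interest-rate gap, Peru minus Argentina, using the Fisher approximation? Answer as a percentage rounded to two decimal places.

Peru: 14.17% − 9.31% = 4.860%
Argentina: 2% − 0.58% = 1.420%
Differential = 3.440% → 3.44%.

3.44%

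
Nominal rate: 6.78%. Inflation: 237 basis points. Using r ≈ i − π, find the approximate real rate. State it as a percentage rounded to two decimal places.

4.41%

r ≈ i − π = 6.78% − 2.37% = 4.41%.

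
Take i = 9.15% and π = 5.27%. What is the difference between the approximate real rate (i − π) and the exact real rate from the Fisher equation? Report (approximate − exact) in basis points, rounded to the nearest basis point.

Approximate: r ≈ 9.150% − 5.270% = 3.8800%
Exact: (1 + 0.0915)/(1 + 0.0527) − 1 = 3.6858%
Error = 3.8800% − 3.6858% = 0.1942% → 19 basis points.

19 basis points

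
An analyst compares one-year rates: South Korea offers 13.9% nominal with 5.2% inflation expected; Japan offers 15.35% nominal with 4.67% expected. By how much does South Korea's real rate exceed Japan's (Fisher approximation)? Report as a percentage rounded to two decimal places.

-1.98%

South Korea: 13.9% − 5.2% = 8.700%
Japan: 15.35% − 4.67% = 10.680%
Differential = -1.980% → -1.98%.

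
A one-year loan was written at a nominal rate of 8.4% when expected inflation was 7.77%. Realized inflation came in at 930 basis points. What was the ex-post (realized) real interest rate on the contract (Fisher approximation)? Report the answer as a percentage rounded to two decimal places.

Ex-post: 8.4% − 9.3% = -0.900%
So the realized real rate is -0.90%.

-0.90%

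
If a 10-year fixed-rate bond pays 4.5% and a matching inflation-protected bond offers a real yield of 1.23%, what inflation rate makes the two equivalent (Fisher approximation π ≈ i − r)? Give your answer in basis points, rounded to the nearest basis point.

327 basis points

π ≈ i − r = 4.5% − 1.23% → 327 basis points.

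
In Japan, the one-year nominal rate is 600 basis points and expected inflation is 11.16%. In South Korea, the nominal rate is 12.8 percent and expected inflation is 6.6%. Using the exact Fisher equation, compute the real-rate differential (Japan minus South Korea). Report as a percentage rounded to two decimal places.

Japan: (1 + 0.0600)/(1 + 0.1116) − 1 = -4.6420%
South Korea: (1 + 0.1280)/(1 + 0.0660) − 1 = 5.8161%
Differential = -4.6420% − 5.8161% = -10.4581% → -10.46%.

-10.46%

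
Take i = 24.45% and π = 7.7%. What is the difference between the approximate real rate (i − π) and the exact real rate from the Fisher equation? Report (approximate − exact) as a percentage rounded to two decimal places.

1.20%

Approximate: r ≈ 24.450% − 7.700% = 16.7500%
Exact: (1 + 0.2445)/(1 + 0.0770) − 1 = 15.5525%
Error = 16.7500% − 15.5525% = 1.1975% → 1.20%.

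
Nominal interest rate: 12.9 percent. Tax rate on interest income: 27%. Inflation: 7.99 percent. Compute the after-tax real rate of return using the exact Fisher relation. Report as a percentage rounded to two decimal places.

After-tax nominal return = 12.9% × (1 − 0.27) = 9.4170%.
1 + r = 1.09417 / 1.07990 = 1.013214
After-tax real rate = 1.013214 − 1 → 1.32%.

1.32%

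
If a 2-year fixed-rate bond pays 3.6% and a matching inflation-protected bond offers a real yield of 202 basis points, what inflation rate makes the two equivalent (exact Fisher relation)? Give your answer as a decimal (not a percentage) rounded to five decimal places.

0.01549

(1 + π) = (1 + i)/(1 + r) = 1.03600 / 1.02020 = 1.015487
Break-even inflation = 1.015487 − 1 → 0.01549.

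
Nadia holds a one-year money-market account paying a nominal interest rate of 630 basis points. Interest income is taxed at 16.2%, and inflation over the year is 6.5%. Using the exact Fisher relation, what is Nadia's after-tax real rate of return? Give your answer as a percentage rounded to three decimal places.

After-tax nominal return = 6.3% × (1 − 0.162) = 5.2794%.
1 + r = 1.052794 / 1.06500 = 0.988539
After-tax real rate = 0.988539 − 1 → -1.146%.

-1.146%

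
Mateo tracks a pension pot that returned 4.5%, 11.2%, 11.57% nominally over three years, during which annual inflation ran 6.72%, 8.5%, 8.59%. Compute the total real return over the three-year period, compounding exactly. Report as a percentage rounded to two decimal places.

3.11%

Compound the nominal returns: 1.0450 × 1.1120 × 1.1157 = 1.296488.
Compound inflation: 1.0672 × 1.0850 × 1.0859 = 1.257377.
Deflate: 1.296488 / 1.257377 = 1.031106.
Total real return = 1.031106 − 1 → 3.11%.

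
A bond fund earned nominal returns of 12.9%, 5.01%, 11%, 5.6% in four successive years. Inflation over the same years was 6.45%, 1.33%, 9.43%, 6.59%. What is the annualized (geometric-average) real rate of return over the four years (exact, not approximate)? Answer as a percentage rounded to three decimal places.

2.516%

Nominal growth factor = 1.1290 × 1.0501 × 1.1100 × 1.0560 = 1.389669409
Price-level growth factor = 1.0645 × 1.0133 × 1.0943 × 1.0659 = 1.258162017
Real growth factor = 1.389669409 / 1.258162017 = 1.104523416
Annualized real rate = 1.104523416^(1/4) − 1 = 2.51649% → 2.516%.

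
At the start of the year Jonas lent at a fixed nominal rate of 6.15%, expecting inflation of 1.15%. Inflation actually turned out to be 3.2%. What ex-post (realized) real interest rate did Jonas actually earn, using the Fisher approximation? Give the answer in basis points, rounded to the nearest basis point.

295 basis points

Ex-post: 6.15% − 3.2% = 2.950%
So the realized real rate is 295 basis points.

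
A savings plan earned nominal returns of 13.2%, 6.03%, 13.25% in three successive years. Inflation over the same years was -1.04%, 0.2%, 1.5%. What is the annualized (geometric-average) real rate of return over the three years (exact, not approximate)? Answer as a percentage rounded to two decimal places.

Nominal growth factor = 1.1320 × 1.0603 × 1.1325 = 1.35929400
Price-level growth factor = 0.9896 × 1.0020 × 1.0150 = 1.00645289
Real growth factor = 1.35929400 / 1.00645289 = 1.35057886
Annualized real rate = 1.35057886^(1/3) − 1 = 10.5367% → 10.54%.

10.54%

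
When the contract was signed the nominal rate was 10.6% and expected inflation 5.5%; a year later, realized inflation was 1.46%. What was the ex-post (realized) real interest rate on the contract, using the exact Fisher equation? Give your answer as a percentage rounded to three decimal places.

9.008%

Ex-post: (1 + 0.1060)/(1 + 0.0146) − 1 = 9.00848%
So the realized real rate is 9.008%.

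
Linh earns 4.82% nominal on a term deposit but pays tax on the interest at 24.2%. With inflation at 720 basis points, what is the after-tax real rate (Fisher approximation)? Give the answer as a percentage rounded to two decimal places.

After-tax nominal return = 4.82% × (1 − 0.242) = 3.65356%.
r ≈ 3.65356% − 7.2% → -3.55%.

-3.55%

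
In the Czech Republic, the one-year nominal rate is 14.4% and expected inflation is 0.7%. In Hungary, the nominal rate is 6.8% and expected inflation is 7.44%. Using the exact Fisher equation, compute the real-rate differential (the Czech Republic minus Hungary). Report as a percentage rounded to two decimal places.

14.20%

The Czech Republic: (1 + 0.1440)/(1 + 0.0070) − 1 = 13.6048%
Hungary: (1 + 0.0680)/(1 + 0.0744) − 1 = -0.5957%
Differential = 13.6048% − (-0.5957%) = 14.2004% → 14.20%.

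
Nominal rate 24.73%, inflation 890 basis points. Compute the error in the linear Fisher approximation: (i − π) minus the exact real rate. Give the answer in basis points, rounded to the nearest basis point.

Approximate: r ≈ 24.730% − 8.900% = 15.8300%
Exact: (1 + 0.2473)/(1 + 0.0890) − 1 = 14.5363%
Error = 15.8300% − 14.5363% = 1.2937% → 129 basis points.

129 basis points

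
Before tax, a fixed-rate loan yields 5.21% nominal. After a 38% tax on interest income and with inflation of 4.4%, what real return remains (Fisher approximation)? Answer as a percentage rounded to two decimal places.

After-tax nominal return = 5.21% × (1 − 0.38) = 3.2302%.
r ≈ 3.2302% − 4.4% → -1.17%.

-1.17%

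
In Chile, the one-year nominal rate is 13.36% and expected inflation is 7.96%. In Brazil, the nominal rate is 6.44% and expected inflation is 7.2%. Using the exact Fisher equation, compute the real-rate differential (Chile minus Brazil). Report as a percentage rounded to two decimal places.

5.71%

Chile: (1 + 0.1336)/(1 + 0.0796) − 1 = 5.0019%
Brazil: (1 + 0.0644)/(1 + 0.0720) − 1 = -0.7090%
Differential = 5.0019% − (-0.7090%) = 5.7108% → 5.71%.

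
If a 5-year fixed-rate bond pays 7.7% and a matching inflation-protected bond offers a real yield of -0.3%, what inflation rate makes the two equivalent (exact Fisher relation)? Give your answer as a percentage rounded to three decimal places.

8.024%

(1 + π) = (1 + i)/(1 + r) = 1.07700 / 0.99700 = 1.080241
Break-even inflation = 1.080241 − 1 → 8.024%.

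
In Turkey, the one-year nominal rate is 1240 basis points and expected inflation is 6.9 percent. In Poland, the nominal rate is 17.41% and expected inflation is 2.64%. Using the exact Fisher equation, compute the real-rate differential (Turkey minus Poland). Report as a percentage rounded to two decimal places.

Turkey: (1 + 0.1240)/(1 + 0.0690) − 1 = 5.1450%
Poland: (1 + 0.1741)/(1 + 0.0264) − 1 = 14.3901%
Differential = 5.1450% − 14.3901% = -9.2451% → -9.25%.

-9.25%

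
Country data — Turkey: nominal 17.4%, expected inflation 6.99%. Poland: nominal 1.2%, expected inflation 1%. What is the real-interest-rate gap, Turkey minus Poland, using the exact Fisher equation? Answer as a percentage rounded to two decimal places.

Turkey: (1 + 0.1740)/(1 + 0.0699) − 1 = 9.7299%
Poland: (1 + 0.0120)/(1 + 0.0100) − 1 = 0.1980%
Differential = 9.7299% − 0.1980% = 9.5319% → 9.53%.

9.53%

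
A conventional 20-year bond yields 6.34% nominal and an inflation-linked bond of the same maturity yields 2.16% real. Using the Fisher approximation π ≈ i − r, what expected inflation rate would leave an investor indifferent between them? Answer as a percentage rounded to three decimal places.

4.180%

π ≈ i − r = 6.34% − 2.16% → 4.180%.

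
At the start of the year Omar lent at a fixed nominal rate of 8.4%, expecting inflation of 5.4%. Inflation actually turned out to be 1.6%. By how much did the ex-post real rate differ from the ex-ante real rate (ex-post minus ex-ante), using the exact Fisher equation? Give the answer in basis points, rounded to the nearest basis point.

Ex-ante: (1 + 0.0840)/(1 + 0.0540) − 1 = 2.8463%
Ex-post: (1 + 0.0840)/(1 + 0.0160) − 1 = 6.6929%
Difference (ex-post − ex-ante) = 3.8466% → 385 basis points.

385 basis points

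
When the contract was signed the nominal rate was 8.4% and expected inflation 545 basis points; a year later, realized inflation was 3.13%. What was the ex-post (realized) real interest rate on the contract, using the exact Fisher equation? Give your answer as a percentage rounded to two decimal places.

Ex-post: (1 + 0.0840)/(1 + 0.0313) − 1 = 5.1101%
So the realized real rate is 5.11%.

5.11%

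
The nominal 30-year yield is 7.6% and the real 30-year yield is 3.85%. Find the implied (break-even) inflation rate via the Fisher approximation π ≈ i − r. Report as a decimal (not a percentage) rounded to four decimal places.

0.0375

π ≈ i − r = 7.6% − 3.85% → 0.0375.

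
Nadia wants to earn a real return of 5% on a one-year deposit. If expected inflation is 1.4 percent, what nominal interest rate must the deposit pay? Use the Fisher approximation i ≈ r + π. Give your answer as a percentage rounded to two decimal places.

6.40%

i ≈ r + π = 5% + 1.4% = 6.40%.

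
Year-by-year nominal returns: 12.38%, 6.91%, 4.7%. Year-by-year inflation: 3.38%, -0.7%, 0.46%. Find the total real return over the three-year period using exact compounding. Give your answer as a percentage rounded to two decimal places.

Nominal growth factor = 1.1238 × 1.0691 × 1.0470 = 1.257923
Price-level growth factor = 1.0338 × 0.9930 × 1.0046 = 1.031286
Real growth factor = 1.257923 / 1.031286 = 1.219762
Total real return = 1.219762 − 1 → 21.98%.

21.98%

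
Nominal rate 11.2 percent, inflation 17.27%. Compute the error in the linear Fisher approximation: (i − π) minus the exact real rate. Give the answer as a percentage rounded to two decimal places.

Approximate: r ≈ 11.200% − 17.270% = -6.0700%
Exact: (1 + 0.1120)/(1 + 0.1727) − 1 = -5.1761%
Error = -6.0700% − (-5.1761%) = -0.8939% → -0.89%.

-0.89%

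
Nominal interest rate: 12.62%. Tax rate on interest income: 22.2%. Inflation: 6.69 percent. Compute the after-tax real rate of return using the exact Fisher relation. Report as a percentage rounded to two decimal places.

2.93%

After-tax nominal return = 12.62% × (1 − 0.222) = 9.81836%.
1 + r = 1.0981836 / 1.06690 = 1.029322
After-tax real rate = 1.029322 − 1 → 2.93%.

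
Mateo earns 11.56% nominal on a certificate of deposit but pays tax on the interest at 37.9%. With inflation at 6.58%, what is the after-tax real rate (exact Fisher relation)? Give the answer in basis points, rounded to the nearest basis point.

After-tax nominal return = 11.56% × (1 − 0.379) = 7.17876%.
1 + r = 1.0717876 / 1.06580 = 1.005618
After-tax real rate = 1.005618 − 1 → 56 basis points.

56 basis points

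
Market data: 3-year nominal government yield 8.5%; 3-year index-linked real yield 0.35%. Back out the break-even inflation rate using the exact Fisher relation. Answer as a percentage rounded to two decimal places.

(1 + π) = (1 + i)/(1 + r) = 1.08500 / 1.00350 = 1.081216
Break-even inflation = 1.081216 − 1 → 8.12%.

8.12%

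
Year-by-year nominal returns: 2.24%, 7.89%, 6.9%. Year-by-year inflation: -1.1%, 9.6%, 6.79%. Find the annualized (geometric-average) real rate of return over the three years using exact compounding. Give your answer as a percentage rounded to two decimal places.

Nominal growth factor = 1.0224 × 1.0789 × 1.0690 = 1.17917901
Price-level growth factor = 0.9890 × 1.0960 × 1.0679 = 1.15754380
Real growth factor = 1.17917901 / 1.15754380 = 1.01869062
Annualized real rate = 1.01869062^(1/3) − 1 = 0.6192% → 0.62%.

0.62%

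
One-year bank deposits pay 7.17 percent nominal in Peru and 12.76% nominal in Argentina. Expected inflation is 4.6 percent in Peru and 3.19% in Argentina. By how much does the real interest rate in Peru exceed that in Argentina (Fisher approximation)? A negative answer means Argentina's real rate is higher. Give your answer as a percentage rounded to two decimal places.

Peru: 7.17% − 4.6% = 2.570%
Argentina: 12.76% − 3.19% = 9.570%
Differential = -7.000% → -7.00%.

-7.00%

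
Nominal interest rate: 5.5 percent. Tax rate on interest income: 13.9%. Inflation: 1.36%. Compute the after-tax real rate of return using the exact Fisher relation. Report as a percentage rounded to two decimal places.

After-tax nominal return = 5.5% × (1 − 0.139) = 4.7355%.
1 + r = 1.047355 / 1.01360 = 1.033302
After-tax real rate = 1.033302 − 1 → 3.33%.

3.33%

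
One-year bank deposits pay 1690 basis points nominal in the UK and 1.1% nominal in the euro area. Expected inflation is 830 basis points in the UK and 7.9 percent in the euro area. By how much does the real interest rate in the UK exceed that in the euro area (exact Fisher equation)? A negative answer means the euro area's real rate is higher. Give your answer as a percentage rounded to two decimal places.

The UK: (1 + 0.1690)/(1 + 0.0830) − 1 = 7.9409%
The euro area: (1 + 0.0110)/(1 + 0.0790) − 1 = -6.3021%
Differential = 7.9409% − (-6.3021%) = 14.2430% → 14.24%.

14.24%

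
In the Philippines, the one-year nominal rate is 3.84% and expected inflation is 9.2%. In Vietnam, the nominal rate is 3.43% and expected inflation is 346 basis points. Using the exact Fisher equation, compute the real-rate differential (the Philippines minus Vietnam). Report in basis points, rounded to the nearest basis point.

-488 basis points

The Philippines: (1 + 0.0384)/(1 + 0.0920) − 1 = -4.9084%
Vietnam: (1 + 0.0343)/(1 + 0.0346) − 1 = -0.0290%
Differential = -4.9084% − (-0.0290%) = -4.8794% → -488 basis points.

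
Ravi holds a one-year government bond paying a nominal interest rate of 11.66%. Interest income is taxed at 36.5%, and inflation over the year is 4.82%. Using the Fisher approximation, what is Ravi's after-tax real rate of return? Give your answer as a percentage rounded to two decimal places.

After-tax nominal return = 11.66% × (1 − 0.365) = 7.4041%.
r ≈ 7.4041% − 4.82% → 2.58%.

2.58%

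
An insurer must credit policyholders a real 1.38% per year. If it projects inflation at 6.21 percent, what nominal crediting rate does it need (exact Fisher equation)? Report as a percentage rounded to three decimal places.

7.676%

(1 + i) = (1 + r)(1 + π) = 1.01380 × 1.06210 = 1.07675698
i = 1.07675698 − 1, so the required nominal rate is 7.676%.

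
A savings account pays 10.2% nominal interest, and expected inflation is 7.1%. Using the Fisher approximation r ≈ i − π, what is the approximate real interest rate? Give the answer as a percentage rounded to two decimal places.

3.10%

r ≈ i − π = 10.2% − 7.1% = 3.10%.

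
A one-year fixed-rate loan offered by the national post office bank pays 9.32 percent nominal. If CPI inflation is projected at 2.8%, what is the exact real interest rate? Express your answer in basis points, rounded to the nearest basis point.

By the Fisher relation, 1 + r = (1 + i)/(1 + π).
1 + r = 1.09320 / 1.02800 = 1.063424
r = 1.063424 − 1 = 6.3424%, i.e. 634 basis points.

634 basis points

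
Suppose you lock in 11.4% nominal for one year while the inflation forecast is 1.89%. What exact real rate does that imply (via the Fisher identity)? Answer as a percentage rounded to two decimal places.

9.33%

By the Fisher identity, 1 + r = (1 + i)/(1 + π).
1 + r = 1.11400 / 1.01890 = 1.093336
r = 1.093336 − 1 = 9.3336%, i.e. 9.33%.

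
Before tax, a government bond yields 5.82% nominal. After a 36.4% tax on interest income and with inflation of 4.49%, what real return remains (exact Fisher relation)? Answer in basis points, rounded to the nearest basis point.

After-tax nominal return = 5.82% × (1 − 0.364) = 3.70152%.
1 + r = 1.0370152 / 1.04490 = 0.992454
After-tax real rate = 0.992454 − 1 → -75 basis points.

-75 basis points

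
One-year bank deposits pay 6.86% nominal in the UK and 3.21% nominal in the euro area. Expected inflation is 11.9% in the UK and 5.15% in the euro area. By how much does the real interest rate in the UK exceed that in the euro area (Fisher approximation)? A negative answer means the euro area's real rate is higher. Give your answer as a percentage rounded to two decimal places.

The UK: 6.86% − 11.9% = -5.040%
The euro area: 3.21% − 5.15% = -1.940%
Differential = -3.100% → -3.10%.

-3.10%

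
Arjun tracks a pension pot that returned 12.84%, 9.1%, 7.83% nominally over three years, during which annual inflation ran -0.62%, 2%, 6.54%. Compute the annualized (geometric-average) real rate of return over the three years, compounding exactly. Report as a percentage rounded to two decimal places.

7.12%

Compound the nominal returns: 1.1284 × 1.0910 × 1.0783 = 1.32747831.
Compound inflation: 0.9938 × 1.0200 × 1.0654 = 1.07997041.
Deflate: 1.32747831 / 1.07997041 = 1.22918026.
Annualized real rate = 1.22918026^(1/3) − 1 = 7.1203% → 7.12%.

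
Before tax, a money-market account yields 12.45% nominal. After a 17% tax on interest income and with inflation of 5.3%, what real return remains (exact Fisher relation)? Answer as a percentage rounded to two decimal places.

4.78%

After-tax nominal return = 12.45% × (1 − 0.17) = 10.3335%.
1 + r = 1.103335 / 1.05300 = 1.047802
After-tax real rate = 1.047802 − 1 → 4.78%.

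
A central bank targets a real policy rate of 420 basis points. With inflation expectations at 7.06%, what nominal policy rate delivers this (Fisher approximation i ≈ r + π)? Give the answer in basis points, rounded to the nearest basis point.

i ≈ r + π = 4.2% + 7.06% = 1126 basis points.

1126 basis points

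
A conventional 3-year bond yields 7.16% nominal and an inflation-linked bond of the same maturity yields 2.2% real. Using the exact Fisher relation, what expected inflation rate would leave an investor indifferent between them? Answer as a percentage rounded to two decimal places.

4.85%

(1 + π) = (1 + i)/(1 + r) = 1.07160 / 1.02200 = 1.048532
Break-even inflation = 1.048532 − 1 → 4.85%.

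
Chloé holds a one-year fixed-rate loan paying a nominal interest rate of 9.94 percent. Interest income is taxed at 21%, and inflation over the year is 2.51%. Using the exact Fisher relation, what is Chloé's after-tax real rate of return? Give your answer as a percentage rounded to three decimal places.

5.212%

After-tax nominal return = 9.94% × (1 − 0.21) = 7.8526%.
1 + r = 1.078526 / 1.02510 = 1.052118
After-tax real rate = 1.052118 − 1 → 5.212%.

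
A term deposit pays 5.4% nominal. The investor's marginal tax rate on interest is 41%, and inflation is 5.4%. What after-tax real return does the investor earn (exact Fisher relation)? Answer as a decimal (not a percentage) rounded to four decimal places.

After-tax nominal return = 5.4% × (1 − 0.41) = 3.1860%.
1 + r = 1.03186 / 1.05400 = 0.978994
After-tax real rate = 0.978994 − 1 → -0.0210.

-0.0210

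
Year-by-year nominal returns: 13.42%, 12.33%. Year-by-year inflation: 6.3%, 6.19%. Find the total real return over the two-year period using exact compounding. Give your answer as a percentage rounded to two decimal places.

12.87%

Compound the nominal returns: 1.1342 × 1.1233 = 1.274047.
Compound inflation: 1.0630 × 1.0619 = 1.128800.
Deflate: 1.274047 / 1.128800 = 1.128674.
Total real return = 1.128674 − 1 → 12.87%.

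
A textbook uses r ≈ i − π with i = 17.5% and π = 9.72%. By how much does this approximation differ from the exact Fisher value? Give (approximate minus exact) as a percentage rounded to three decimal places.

Approximate: r ≈ 17.500% − 9.720% = 7.7800%
Exact: (1 + 0.1750)/(1 + 0.0972) − 1 = 7.0908%
Error = 7.7800% − 7.0908% = 0.6892% → 0.689%.

0.689%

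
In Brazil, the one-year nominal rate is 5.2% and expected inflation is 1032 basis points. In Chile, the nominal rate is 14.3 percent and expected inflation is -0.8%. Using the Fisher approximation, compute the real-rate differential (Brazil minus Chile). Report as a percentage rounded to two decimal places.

Brazil: 5.2% − 10.32% = -5.120%
Chile: 14.3% − (-0.8%) = 15.100%
Differential = -20.220% → -20.22%.

-20.22%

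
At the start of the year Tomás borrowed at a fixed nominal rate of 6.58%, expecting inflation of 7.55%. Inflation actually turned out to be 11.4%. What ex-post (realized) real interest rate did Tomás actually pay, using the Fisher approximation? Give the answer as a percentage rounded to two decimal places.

-4.82%

Ex-post: 6.58% − 11.4% = -4.820%
So the realized real rate is -4.82%.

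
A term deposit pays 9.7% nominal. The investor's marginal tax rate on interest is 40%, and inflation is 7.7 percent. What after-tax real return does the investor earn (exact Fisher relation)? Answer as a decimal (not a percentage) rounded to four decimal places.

-0.0175

After-tax nominal return = 9.7% × (1 − 0.4) = 5.8200%.
1 + r = 1.05820 / 1.07700 = 0.982544
After-tax real rate = 0.982544 − 1 → -0.0175.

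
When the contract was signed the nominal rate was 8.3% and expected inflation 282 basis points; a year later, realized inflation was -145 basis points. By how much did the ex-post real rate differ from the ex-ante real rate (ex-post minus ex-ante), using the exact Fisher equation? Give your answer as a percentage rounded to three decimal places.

4.564%

Ex-ante: (1 + 0.0830)/(1 + 0.0282) − 1 = 5.3297%
Ex-post: (1 + 0.0830)/(1 − 0.0145) − 1 = 9.8935%
Difference (ex-post − ex-ante) = 4.5638% → 4.564%.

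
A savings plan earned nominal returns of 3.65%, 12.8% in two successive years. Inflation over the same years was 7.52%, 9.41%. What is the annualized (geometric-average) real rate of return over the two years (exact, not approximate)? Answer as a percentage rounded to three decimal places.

Compound the nominal returns: 1.0365 × 1.1280 = 1.16917200.
Compound inflation: 1.0752 × 1.0941 = 1.17637632.
Deflate: 1.16917200 / 1.17637632 = 0.99387584.
Annualized real rate = 0.99387584^(1/2) − 1 = -0.3067% → -0.307%.

-0.307%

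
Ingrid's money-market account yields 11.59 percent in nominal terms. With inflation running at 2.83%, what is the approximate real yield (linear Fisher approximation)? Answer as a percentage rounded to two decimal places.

8.76%

r ≈ i − π = 11.59% − 2.83% = 8.76%.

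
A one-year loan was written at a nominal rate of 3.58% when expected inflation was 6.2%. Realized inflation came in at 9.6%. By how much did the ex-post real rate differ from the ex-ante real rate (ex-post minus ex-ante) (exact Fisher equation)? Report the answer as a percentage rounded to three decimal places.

-3.026%

Ex-ante: (1 + 0.0358)/(1 + 0.0620) − 1 = -2.4670%
Ex-post: (1 + 0.0358)/(1 + 0.0960) − 1 = -5.4927%
Difference (ex-post − ex-ante) = -3.0257% → -3.026%.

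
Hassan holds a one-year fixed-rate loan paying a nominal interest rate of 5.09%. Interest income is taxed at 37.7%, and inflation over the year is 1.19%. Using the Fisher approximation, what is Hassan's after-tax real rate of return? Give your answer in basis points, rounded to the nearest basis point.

After-tax nominal return = 5.09% × (1 − 0.377) = 3.17107%.
r ≈ 3.17107% − 1.19% → 198 basis points.

198 basis points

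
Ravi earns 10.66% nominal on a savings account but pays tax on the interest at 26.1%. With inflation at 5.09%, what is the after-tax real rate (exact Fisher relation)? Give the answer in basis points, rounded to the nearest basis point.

After-tax nominal return = 10.66% × (1 − 0.261) = 7.87774%.
1 + r = 1.0787774 / 1.05090 = 1.026527
After-tax real rate = 1.026527 − 1 → 265 basis points.

265 basis points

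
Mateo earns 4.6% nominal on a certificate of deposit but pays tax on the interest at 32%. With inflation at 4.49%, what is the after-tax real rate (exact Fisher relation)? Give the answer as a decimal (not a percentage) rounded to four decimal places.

After-tax nominal return = 4.6% × (1 − 0.32) = 3.1280%.
1 + r = 1.03128 / 1.04490 = 0.986965
After-tax real rate = 0.986965 − 1 → -0.0130.

-0.0130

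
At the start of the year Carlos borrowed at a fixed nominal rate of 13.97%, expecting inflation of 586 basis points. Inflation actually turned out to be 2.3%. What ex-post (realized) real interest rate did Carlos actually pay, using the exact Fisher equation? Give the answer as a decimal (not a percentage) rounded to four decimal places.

0.1141

Ex-post: (1 + 0.1397)/(1 + 0.0230) − 1 = 11.4076%
So the realized real rate is 0.1141.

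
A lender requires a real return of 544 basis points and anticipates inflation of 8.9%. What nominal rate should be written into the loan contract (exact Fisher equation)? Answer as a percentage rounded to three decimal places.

(1 + i) = (1 + r)(1 + π) = 1.05440 × 1.08900 = 1.1482416
i = 1.1482416 − 1, so the required nominal rate is 14.824%.

14.824%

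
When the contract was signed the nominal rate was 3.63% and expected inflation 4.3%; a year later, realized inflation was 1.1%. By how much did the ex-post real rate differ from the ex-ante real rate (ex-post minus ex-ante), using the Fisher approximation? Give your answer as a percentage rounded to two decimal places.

3.20%

Ex-ante: 3.63% − 4.3% = -0.670%
Ex-post: 3.63% − 1.1% = 2.530%
Difference (ex-post − ex-ante) = 3.2000% → 3.20%.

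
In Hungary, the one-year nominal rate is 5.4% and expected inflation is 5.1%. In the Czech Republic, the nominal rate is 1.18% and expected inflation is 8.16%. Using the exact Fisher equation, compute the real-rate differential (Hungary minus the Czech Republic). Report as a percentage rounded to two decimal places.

Hungary: (1 + 0.0540)/(1 + 0.0510) − 1 = 0.2854%
The Czech Republic: (1 + 0.0118)/(1 + 0.0816) − 1 = -6.4534%
Differential = 0.2854% − (-6.4534%) = 6.7388% → 6.74%.

6.74%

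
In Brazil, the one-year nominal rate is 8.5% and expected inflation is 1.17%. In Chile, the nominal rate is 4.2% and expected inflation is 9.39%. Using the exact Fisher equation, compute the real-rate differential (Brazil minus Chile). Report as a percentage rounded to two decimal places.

Brazil: (1 + 0.0850)/(1 + 0.0117) − 1 = 7.2452%
Chile: (1 + 0.0420)/(1 + 0.0939) − 1 = -4.7445%
Differential = 7.2452% − (-4.7445%) = 11.9897% → 11.99%.

11.99%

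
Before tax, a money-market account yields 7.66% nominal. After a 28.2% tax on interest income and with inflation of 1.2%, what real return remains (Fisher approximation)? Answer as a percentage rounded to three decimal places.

After-tax nominal return = 7.66% × (1 − 0.282) = 5.49988%.
r ≈ 5.49988% − 1.2% → 4.300%.

4.300%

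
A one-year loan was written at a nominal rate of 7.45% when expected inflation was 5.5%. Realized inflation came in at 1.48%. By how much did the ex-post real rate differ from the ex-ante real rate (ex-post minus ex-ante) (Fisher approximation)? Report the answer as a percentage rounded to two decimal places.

4.02%

Ex-ante: 7.45% − 5.5% = 1.950%
Ex-post: 7.45% − 1.48% = 5.970%
Difference (ex-post − ex-ante) = 4.0200% → 4.02%.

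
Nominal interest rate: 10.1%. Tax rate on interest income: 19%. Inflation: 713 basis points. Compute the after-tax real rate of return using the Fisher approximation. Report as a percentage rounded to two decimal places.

After-tax nominal return = 10.1% × (1 − 0.19) = 8.1810%.
r ≈ 8.1810% − 7.13% → 1.05%.

1.05%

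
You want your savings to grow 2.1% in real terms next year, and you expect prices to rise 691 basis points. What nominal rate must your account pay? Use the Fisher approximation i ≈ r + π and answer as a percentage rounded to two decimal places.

9.01%

i ≈ r + π = 2.1% + 6.91% = 9.01%.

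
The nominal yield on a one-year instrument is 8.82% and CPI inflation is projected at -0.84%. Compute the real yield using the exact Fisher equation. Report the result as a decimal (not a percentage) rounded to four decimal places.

By the Fisher equation, 1 + r = (1 + i)/(1 + π).
1 + r = 1.08820 / 0.99160 = 1.097418
r = 1.097418 − 1 = 9.7418%, i.e. 0.0974.

0.0974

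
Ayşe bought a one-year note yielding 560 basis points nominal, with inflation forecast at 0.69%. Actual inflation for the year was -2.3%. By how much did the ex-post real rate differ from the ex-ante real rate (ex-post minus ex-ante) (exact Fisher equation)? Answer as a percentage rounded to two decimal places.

3.21%

Ex-ante: (1 + 0.0560)/(1 + 0.0069) − 1 = 4.8764%
Ex-post: (1 + 0.0560)/(1 − 0.0230) − 1 = 8.0860%
Difference (ex-post − ex-ante) = 3.2096% → 3.21%.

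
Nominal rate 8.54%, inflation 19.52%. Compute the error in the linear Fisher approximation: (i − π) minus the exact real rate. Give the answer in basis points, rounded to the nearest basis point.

Approximate: r ≈ 8.540% − 19.520% = -10.9800%
Exact: (1 + 0.0854)/(1 + 0.1952) − 1 = -9.1867%
Error = -10.9800% − (-9.1867%) = -1.7933% → -179 basis points.

-179 basis points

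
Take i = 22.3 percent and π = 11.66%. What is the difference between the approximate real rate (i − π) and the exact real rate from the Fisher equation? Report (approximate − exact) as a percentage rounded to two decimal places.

1.11%

Approximate: r ≈ 22.300% − 11.660% = 10.6400%
Exact: (1 + 0.2230)/(1 + 0.1166) − 1 = 9.5289%
Error = 10.6400% − 9.5289% = 1.1111% → 1.11%.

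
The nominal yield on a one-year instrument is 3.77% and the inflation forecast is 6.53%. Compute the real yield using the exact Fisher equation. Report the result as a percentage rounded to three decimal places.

1 + r = 1.03770 / 1.06530 = 0.974092
r = 0.974092 − 1 = -2.5908%, i.e. -2.591%.

-2.591%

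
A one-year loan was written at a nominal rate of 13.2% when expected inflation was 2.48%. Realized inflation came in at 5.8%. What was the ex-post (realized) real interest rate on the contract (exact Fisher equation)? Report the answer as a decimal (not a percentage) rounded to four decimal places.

0.0699

Ex-post: (1 + 0.1320)/(1 + 0.0580) − 1 = 6.9943%
So the realized real rate is 0.0699.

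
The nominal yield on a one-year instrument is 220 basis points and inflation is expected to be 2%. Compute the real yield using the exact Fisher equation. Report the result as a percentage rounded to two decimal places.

0.20%

By the Fisher relation, 1 + r = (1 + i)/(1 + π).
1 + r = 1.02200 / 1.02000 = 1.001961
r = 1.001961 − 1 = 0.1961%, i.e. 0.20%.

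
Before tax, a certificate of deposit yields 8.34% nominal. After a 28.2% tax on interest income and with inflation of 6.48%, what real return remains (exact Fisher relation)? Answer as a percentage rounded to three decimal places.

After-tax nominal return = 8.34% × (1 − 0.282) = 5.98812%.
1 + r = 1.0598812 / 1.06480 = 0.995381
After-tax real rate = 0.995381 − 1 → -0.462%.

-0.462%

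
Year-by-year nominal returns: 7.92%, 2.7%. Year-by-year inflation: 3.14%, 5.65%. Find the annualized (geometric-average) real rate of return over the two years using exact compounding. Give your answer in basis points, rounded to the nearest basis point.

85 basis points

Nominal growth factor = 1.0792 × 1.0270 = 1.10833840
Price-level growth factor = 1.0314 × 1.0565 = 1.08967410
Real growth factor = 1.10833840 / 1.08967410 = 1.01712833
Annualized real rate = 1.01712833^(1/2) − 1 = 0.8528% → 85 basis points.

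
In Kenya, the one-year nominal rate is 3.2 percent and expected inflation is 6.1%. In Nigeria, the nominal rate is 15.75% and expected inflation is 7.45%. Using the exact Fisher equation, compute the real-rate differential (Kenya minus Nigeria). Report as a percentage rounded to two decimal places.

Kenya: (1 + 0.0320)/(1 + 0.0610) − 1 = -2.7333%
Nigeria: (1 + 0.1575)/(1 + 0.0745) − 1 = 7.7245%
Differential = -2.7333% − 7.7245% = -10.4578% → -10.46%.

-10.46%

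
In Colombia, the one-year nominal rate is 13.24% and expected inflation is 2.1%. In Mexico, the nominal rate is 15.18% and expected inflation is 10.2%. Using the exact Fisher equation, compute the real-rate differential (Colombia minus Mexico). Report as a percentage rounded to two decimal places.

6.39%

Colombia: (1 + 0.1324)/(1 + 0.0210) − 1 = 10.9109%
Mexico: (1 + 0.1518)/(1 + 0.1020) − 1 = 4.5191%
Differential = 10.9109% − 4.5191% = 6.3918% → 6.39%.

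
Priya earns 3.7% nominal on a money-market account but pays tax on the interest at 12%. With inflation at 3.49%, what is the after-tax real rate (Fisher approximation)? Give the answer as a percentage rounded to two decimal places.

After-tax nominal return = 3.7% × (1 − 0.12) = 3.2560%.
r ≈ 3.2560% − 3.49% → -0.23%.

-0.23%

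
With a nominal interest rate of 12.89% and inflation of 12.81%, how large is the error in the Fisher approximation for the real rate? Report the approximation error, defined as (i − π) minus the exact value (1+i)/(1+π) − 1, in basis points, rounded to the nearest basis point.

Approximate: r ≈ 12.890% − 12.810% = 0.0800%
Exact: (1 + 0.1289)/(1 + 0.1281) − 1 = 0.0709%
Error = 0.0800% − 0.0709% = 0.0091% → 1 basis points.

1 basis points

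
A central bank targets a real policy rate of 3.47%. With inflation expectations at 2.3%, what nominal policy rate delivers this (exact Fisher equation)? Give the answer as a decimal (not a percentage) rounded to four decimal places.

0.0585

(1 + i) = (1 + r)(1 + π) = 1.03470 × 1.02300 = 1.0584981
i = 1.0584981 − 1, so the required nominal rate is 0.0585.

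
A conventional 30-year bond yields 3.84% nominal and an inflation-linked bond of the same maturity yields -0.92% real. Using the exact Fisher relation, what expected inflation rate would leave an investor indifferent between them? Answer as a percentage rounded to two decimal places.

(1 + π) = (1 + i)/(1 + r) = 1.03840 / 0.99080 = 1.048042
Break-even inflation = 1.048042 − 1 → 4.80%.

4.80%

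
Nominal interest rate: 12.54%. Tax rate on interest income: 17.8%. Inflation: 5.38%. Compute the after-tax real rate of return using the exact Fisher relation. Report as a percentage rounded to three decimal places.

4.676%

After-tax nominal return = 12.54% × (1 − 0.178) = 10.30788%.
1 + r = 1.1030788 / 1.05380 = 1.046763
After-tax real rate = 1.046763 − 1 → 4.676%.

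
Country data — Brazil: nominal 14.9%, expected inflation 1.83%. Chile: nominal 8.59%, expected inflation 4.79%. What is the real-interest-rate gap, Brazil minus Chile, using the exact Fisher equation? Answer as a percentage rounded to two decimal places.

9.21%

Brazil: (1 + 0.1490)/(1 + 0.0183) − 1 = 12.8351%
Chile: (1 + 0.0859)/(1 + 0.0479) − 1 = 3.6263%
Differential = 12.8351% − 3.6263% = 9.2088% → 9.21%.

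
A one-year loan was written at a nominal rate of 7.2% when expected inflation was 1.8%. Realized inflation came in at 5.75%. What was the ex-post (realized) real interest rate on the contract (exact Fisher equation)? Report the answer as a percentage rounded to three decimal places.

1.371%

Ex-post: (1 + 0.0720)/(1 + 0.0575) − 1 = 1.3712%
So the realized real rate is 1.371%.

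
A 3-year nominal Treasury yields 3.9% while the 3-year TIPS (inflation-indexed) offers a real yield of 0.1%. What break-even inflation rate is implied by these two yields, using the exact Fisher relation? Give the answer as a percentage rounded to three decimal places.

3.796%

(1 + π) = (1 + i)/(1 + r) = 1.03900 / 1.00100 = 1.037962
Break-even inflation = 1.037962 − 1 → 3.796%.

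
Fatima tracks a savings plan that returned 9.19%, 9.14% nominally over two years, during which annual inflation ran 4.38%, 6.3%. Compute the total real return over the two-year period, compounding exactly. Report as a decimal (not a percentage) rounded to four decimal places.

0.0740

Nominal growth factor = 1.0919 × 1.0914 = 1.191700
Price-level growth factor = 1.0438 × 1.0630 = 1.109559
Real growth factor = 1.191700 / 1.109559 = 1.074030
Total real return = 1.074030 − 1 → 0.0740.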